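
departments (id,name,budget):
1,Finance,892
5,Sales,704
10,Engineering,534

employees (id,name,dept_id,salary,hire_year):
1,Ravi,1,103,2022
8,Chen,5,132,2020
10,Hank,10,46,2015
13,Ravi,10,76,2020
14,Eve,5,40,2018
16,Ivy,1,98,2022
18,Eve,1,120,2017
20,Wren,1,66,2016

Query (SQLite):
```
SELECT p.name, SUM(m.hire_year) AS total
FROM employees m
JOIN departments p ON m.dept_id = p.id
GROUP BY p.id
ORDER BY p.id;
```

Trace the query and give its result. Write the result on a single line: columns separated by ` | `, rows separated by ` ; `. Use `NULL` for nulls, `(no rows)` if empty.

Finance | 8077 ; Sales | 4038 ; Engineering | 4035

Join each employees row to its departments via dept_id.
Group joined rows by departments.id; compute SUM(m.hire_year) per group.
  1: ids {1, 16, 18, 20} → SUM(m.hire_year)=8077
  5: ids {8, 14} → SUM(m.hire_year)=4038
  10: ids {10, 13} → SUM(m.hire_year)=4035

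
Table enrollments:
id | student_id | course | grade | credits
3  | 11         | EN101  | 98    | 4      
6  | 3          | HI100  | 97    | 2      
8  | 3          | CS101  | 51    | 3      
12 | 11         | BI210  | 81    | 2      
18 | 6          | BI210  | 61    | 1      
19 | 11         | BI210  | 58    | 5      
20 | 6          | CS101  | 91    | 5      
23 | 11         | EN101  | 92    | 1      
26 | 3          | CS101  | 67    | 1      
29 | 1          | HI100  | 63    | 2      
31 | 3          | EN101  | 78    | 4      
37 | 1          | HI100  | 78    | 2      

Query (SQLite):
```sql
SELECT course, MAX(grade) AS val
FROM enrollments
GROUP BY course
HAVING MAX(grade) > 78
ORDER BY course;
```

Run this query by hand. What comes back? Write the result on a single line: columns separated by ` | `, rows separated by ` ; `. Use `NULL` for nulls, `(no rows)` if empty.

BI210 | 81 ; CS101 | 91 ; EN101 | 98 ; HI100 | 97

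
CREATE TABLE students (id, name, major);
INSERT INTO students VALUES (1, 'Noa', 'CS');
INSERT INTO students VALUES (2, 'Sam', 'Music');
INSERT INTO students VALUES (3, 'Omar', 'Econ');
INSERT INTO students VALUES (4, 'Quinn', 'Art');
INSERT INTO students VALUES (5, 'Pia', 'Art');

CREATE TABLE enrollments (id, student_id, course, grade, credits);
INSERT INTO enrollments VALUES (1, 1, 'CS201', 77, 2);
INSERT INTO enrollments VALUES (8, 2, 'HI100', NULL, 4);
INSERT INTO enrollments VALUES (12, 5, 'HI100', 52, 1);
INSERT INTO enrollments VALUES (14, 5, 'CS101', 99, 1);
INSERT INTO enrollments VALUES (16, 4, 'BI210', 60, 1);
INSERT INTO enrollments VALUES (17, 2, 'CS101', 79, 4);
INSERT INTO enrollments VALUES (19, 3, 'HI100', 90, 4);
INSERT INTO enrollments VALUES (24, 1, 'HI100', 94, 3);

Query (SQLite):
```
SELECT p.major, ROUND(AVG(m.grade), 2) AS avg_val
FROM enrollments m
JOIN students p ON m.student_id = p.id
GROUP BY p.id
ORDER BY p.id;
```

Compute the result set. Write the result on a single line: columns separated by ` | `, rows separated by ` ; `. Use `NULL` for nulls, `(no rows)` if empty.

CS | 85.5 ; Music | 79 ; Econ | 90 ; Art | 60 ; Art | 75.5

Join each enrollments row to its students via student_id.
Group joined rows by students.id; compute ROUND(AVG(m.grade), 2) per group.
  1: ids {1, 24} → ROUND(AVG(m.grade), 2)=85.5
  2: ids {8, 17} → ROUND(AVG(m.grade), 2)=79
  3: ids {19} → ROUND(AVG(m.grade), 2)=90
  4: ids {16} → ROUND(AVG(m.grade), 2)=60
  5: ids {12, 14} → ROUND(AVG(m.grade), 2)=75.5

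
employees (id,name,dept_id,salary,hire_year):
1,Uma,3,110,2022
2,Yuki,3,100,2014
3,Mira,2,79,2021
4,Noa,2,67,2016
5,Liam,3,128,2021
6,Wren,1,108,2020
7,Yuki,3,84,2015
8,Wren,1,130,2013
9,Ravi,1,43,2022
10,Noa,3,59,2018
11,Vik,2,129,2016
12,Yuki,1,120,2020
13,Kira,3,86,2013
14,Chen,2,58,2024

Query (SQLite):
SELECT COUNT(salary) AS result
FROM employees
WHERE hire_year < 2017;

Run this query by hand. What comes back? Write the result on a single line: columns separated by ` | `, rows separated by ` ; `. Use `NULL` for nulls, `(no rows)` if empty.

Rows where hire_year < 2017 → salary values: [100, 67, 84, 130, 129, 86].
COUNT(salary) counts non-NULL values → 6.

6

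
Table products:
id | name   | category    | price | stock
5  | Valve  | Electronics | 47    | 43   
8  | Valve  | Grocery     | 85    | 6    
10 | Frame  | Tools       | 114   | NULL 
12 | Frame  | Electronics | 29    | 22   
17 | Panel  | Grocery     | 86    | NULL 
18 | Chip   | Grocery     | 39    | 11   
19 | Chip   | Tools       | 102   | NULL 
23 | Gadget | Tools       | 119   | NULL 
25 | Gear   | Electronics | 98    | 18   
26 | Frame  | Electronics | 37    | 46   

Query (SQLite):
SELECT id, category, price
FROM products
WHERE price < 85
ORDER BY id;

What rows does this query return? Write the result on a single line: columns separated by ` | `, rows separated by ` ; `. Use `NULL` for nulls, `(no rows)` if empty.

price < 85: ids {5, 12, 18, 26}

5 | Electronics | 47 ; 12 | Electronics | 29 ; 18 | Grocery | 39 ; 26 | Electronics | 37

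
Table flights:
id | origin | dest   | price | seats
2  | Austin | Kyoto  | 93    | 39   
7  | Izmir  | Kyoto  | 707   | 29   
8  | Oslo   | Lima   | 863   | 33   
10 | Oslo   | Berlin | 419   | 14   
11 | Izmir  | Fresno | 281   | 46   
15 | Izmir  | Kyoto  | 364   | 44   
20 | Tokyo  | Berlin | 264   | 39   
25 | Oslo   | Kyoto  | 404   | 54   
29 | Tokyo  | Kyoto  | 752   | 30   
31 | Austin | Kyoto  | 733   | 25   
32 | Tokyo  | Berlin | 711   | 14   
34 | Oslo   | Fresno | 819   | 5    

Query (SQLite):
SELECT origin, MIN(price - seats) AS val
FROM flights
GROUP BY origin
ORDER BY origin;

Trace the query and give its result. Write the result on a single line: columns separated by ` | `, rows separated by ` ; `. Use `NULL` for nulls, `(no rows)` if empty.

Austin | 54 ; Izmir | 235 ; Oslo | 350 ; Tokyo | 225

For each row compute price - seats.
Group by origin; take MIN of the expression per group.
  Austin: ids {2, 31} → MIN(price - seats)=54
  Izmir: ids {7, 11, 15} → MIN(price - seats)=235
  Oslo: ids {8, 10, 25, 34} → MIN(price - seats)=350
  Tokyo: ids {20, 29, 32} → MIN(price - seats)=225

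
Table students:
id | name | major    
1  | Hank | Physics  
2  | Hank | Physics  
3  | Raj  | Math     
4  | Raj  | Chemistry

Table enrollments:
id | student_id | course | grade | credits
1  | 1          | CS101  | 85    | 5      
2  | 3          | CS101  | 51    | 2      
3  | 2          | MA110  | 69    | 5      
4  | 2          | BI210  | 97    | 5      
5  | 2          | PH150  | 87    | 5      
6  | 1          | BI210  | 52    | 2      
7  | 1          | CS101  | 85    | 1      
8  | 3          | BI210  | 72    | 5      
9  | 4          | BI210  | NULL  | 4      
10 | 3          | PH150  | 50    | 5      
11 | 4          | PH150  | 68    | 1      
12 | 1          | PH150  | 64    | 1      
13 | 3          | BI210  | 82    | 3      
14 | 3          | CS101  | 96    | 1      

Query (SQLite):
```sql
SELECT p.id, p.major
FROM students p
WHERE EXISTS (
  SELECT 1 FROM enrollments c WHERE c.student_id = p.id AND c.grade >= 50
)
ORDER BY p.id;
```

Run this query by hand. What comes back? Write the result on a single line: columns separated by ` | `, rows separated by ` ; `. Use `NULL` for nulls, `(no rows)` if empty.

For each students row, check whether any enrollments with matching student_id has grade >= 50.
Keep rows where that is true.

1 | Physics ; 2 | Physics ; 3 | Math ; 4 | Chemistry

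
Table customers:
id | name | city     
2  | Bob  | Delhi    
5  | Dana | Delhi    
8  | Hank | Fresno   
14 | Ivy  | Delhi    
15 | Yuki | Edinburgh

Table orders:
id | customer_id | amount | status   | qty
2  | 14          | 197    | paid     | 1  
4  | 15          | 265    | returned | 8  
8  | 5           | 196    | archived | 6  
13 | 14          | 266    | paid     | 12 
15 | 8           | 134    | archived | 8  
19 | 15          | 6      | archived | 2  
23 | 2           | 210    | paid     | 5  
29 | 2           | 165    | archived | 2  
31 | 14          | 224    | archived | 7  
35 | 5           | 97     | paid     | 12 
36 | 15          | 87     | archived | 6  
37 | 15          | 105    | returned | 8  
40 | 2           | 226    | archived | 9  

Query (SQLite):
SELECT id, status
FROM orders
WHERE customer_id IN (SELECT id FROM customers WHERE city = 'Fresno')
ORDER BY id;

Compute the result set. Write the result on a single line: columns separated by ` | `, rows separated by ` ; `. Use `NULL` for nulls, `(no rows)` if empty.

Inner query: customers.id where city = 'Fresno'.
Outer: keep orders rows whose customer_id is in that set.
Inner query → {8}

15 | archived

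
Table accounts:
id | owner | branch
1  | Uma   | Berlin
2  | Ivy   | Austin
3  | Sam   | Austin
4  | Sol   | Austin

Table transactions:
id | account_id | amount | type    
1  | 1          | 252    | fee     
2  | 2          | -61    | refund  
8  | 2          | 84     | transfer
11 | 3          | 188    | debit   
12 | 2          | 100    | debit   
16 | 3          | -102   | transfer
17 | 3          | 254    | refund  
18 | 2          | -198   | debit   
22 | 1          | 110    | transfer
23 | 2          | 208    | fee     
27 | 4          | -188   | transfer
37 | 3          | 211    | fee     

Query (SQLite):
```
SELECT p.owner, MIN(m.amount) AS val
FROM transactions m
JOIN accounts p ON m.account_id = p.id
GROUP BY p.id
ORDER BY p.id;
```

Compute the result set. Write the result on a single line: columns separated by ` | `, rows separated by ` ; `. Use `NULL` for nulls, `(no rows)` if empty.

Uma | 110 ; Ivy | -198 ; Sam | -102 ; Sol | -188

Join each transactions row to its accounts via account_id.
Group joined rows by accounts.id; compute MIN(m.amount) per group.
  1: ids {1, 22} → MIN(m.amount)=110
  2: ids {2, 8, 12, 18, 23} → MIN(m.amount)=-198
  3: ids {11, 16, 17, 37} → MIN(m.amount)=-102
  4: ids {27} → MIN(m.amount)=-188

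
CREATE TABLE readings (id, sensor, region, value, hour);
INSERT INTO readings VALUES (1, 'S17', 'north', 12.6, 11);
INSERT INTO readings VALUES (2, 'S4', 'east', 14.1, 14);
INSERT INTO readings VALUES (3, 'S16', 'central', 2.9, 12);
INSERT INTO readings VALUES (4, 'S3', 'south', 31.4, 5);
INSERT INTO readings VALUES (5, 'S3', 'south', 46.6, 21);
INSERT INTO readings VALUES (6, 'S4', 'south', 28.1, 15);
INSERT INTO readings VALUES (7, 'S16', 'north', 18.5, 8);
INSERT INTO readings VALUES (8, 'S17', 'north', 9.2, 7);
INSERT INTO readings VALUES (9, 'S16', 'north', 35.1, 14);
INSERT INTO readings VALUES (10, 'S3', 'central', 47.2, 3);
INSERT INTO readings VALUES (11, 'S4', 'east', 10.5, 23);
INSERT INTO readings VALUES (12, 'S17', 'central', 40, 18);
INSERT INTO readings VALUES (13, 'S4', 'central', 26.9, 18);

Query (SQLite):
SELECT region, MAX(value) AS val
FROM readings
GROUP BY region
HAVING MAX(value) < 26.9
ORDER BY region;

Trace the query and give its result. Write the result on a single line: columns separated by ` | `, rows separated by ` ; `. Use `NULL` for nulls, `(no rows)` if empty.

east | 14.1

Partition readings by region; compute MAX(value) within each group.
HAVING: keep groups where MAX(value) < 26.9.
  central: ids {3, 10, 12, 13} → MAX(value)=47.2
  east: ids {2, 11} → MAX(value)=14.1
  north: ids {1, 7, 8, 9} → MAX(value)=35.1
  south: ids {4, 5, 6} → MAX(value)=46.6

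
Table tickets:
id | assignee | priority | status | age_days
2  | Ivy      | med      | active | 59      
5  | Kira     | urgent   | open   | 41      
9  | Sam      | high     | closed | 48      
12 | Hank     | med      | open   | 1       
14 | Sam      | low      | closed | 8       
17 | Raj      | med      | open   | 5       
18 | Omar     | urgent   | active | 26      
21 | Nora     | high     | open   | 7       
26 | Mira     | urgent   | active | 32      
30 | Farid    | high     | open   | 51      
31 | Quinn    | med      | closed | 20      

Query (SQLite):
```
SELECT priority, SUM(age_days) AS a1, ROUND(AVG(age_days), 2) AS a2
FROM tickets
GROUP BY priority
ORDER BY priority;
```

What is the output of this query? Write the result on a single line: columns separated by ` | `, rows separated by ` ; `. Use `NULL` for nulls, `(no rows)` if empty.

high | 106 | 35.33 ; low | 8 | 8 ; med | 85 | 21.25 ; urgent | 99 | 33

Group tickets by priority.
Per group compute: SUM(age_days), ROUND(AVG(age_days), 2).
  high: ids {9, 21, 30} → SUM(age_days)=106, ROUND(AVG(age_days), 2)=35.33
  low: ids {14} → SUM(age_days)=8, ROUND(AVG(age_days), 2)=8
  med: ids {2, 12, 17, 31} → SUM(age_days)=85, ROUND(AVG(age_days), 2)=21.25
  urgent: ids {5, 18, 26} → SUM(age_days)=99, ROUND(AVG(age_days), 2)=33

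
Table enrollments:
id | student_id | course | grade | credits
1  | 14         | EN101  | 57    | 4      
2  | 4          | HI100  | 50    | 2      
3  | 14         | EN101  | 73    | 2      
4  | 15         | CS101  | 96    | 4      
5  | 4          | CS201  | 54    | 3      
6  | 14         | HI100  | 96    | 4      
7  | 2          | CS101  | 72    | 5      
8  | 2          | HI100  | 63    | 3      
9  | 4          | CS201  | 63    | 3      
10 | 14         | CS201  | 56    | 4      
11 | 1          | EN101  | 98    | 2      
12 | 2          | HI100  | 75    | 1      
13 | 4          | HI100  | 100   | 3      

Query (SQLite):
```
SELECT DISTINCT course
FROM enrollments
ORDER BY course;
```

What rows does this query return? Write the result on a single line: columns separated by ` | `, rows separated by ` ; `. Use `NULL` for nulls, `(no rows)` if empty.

CS101 ; CS201 ; EN101 ; HI100

Collect distinct course values from enrollments.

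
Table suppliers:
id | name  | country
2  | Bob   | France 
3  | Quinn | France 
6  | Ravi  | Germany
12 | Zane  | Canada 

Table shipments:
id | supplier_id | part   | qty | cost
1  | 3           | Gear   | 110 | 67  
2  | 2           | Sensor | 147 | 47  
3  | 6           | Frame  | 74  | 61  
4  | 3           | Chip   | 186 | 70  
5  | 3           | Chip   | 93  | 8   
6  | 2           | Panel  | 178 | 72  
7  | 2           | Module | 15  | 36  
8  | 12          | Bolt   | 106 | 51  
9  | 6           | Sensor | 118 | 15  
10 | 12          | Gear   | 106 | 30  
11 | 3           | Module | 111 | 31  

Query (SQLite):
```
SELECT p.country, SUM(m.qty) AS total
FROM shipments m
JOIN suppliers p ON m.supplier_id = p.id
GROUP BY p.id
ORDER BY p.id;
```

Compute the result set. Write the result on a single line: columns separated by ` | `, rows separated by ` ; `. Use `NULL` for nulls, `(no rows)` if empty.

Join each shipments row to its suppliers via supplier_id.
Group joined rows by suppliers.id; compute SUM(m.qty) per group.
  2: ids {2, 6, 7} → SUM(m.qty)=340
  3: ids {1, 4, 5, 11} → SUM(m.qty)=500
  6: ids {3, 9} → SUM(m.qty)=192
  12: ids {8, 10} → SUM(m.qty)=212

France | 340 ; France | 500 ; Germany | 192 ; Canada | 212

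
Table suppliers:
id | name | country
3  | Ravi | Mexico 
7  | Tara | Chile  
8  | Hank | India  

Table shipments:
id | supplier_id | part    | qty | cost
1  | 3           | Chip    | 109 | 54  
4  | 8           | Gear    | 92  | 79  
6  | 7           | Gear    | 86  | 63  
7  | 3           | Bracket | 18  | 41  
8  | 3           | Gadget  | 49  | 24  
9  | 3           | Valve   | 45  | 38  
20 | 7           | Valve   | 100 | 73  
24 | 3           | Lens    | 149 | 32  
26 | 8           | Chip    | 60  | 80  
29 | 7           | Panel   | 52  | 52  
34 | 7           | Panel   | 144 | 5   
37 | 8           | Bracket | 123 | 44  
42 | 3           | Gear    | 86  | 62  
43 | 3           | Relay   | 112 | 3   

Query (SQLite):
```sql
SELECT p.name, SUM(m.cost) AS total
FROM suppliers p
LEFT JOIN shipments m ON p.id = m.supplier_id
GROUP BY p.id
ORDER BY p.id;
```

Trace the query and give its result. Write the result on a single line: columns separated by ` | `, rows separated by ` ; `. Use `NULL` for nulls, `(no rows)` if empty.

Ravi | 254 ; Tara | 193 ; Hank | 203

LEFT JOIN keeps every suppliers row; unmatched ones get NULL for shipments columns.
Group by suppliers.id and compute SUM(m.cost). SUM over an all-NULL group is NULL.
  3: ids {1, 7, 8, 9, 24, 42, 43} → SUM(m.cost)=254
  7: ids {6, 20, 29, 34} → SUM(m.cost)=193
  8: ids {4, 26, 37} → SUM(m.cost)=203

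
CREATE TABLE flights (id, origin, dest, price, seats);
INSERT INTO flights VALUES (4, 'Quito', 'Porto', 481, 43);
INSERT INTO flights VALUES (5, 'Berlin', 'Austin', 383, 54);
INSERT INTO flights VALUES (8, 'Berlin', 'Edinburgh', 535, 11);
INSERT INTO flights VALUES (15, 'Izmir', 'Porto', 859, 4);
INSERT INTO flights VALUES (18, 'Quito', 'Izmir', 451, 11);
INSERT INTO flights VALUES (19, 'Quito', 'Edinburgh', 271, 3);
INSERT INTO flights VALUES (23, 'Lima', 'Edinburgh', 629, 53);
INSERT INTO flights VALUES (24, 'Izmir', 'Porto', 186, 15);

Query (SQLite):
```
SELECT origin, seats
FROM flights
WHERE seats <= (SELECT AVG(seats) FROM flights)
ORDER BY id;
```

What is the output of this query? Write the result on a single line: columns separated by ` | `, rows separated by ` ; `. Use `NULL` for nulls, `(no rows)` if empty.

Scalar subquery: AVG(seats) over all flights rows = 24.25.
Keep rows where seats <= that value.

Berlin | 11 ; Izmir | 4 ; Quito | 11 ; Quito | 3 ; Izmir | 15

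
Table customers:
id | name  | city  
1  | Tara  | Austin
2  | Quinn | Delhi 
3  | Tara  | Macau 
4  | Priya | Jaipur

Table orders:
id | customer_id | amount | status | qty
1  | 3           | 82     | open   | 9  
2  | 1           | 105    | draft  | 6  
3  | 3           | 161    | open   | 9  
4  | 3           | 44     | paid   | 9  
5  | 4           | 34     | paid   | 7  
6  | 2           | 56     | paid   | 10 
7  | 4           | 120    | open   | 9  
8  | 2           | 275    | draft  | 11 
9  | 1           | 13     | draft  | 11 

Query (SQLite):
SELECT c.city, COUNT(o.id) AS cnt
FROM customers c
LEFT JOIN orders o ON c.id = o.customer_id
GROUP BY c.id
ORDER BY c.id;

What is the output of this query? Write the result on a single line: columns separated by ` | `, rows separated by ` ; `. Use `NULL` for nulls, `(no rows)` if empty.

LEFT JOIN keeps every customers row; unmatched ones get NULL for orders columns.
Group by customers.id and compute COUNT(o.id). COUNT(col) of an all-NULL group is 0.
  1: ids {2, 9} → COUNT(o.id)=2
  2: ids {6, 8} → COUNT(o.id)=2
  3: ids {1, 3, 4} → COUNT(o.id)=3
  4: ids {5, 7} → COUNT(o.id)=2

Austin | 2 ; Delhi | 2 ; Macau | 3 ; Jaipur | 2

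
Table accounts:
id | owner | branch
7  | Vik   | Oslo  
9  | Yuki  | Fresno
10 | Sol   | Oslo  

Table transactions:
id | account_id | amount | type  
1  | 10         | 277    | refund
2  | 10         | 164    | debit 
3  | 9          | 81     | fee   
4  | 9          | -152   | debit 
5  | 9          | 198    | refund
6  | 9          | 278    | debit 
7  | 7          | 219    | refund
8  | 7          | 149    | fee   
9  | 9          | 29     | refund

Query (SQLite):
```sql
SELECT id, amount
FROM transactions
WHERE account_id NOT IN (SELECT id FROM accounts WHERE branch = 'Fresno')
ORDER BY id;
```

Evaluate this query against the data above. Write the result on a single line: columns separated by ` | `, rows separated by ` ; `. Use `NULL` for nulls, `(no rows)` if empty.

Inner query: accounts.id where branch = 'Fresno'.
Outer: keep transactions rows whose account_id is not in that set.
Inner query → {9}

1 | 277 ; 2 | 164 ; 7 | 219 ; 8 | 149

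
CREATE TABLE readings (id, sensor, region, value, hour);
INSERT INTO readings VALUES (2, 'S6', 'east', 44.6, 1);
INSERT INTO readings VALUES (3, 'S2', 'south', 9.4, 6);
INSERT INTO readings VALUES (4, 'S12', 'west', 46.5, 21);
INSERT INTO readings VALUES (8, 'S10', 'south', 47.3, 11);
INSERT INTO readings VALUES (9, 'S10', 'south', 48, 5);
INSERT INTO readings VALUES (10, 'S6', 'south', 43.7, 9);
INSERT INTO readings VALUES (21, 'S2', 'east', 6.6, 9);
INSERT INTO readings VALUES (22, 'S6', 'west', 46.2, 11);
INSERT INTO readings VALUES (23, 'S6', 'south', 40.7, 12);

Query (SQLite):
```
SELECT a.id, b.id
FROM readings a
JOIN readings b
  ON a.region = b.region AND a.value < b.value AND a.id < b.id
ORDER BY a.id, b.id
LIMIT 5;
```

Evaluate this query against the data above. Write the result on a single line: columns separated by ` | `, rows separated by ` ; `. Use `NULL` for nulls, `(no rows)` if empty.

3 | 8 ; 3 | 9 ; 3 | 10 ; 3 | 23 ; 8 | 9

Pairs (a,b) with same region, a.value < b.value, a.id < b.id.
region groups: east:{2,21} south:{3,8,9,10,23} west:{4,22}
Ordered by (a.id, b.id); first 5.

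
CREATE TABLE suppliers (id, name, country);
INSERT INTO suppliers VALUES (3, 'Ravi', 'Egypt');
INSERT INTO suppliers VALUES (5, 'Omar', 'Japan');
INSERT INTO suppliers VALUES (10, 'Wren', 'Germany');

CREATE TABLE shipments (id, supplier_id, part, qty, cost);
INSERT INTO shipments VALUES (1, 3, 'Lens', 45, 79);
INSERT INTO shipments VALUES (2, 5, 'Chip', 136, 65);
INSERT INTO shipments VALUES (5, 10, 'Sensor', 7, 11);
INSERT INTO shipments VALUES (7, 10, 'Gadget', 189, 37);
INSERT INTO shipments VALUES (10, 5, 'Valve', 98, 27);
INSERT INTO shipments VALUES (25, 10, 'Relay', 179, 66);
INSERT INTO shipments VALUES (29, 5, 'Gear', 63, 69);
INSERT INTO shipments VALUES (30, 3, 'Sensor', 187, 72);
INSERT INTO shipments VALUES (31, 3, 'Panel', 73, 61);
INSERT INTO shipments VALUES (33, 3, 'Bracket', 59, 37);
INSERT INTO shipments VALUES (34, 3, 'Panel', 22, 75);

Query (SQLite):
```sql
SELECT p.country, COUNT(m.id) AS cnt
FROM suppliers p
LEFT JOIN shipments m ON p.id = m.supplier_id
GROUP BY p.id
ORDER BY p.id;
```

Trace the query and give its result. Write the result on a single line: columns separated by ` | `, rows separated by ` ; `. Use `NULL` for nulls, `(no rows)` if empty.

LEFT JOIN keeps every suppliers row; unmatched ones get NULL for shipments columns.
Group by suppliers.id and compute COUNT(m.id). COUNT(col) of an all-NULL group is 0.
  3: ids {1, 30, 31, 33, 34} → COUNT(m.id)=5
  5: ids {2, 10, 29} → COUNT(m.id)=3
  10: ids {5, 7, 25} → COUNT(m.id)=3

Egypt | 5 ; Japan | 3 ; Germany | 3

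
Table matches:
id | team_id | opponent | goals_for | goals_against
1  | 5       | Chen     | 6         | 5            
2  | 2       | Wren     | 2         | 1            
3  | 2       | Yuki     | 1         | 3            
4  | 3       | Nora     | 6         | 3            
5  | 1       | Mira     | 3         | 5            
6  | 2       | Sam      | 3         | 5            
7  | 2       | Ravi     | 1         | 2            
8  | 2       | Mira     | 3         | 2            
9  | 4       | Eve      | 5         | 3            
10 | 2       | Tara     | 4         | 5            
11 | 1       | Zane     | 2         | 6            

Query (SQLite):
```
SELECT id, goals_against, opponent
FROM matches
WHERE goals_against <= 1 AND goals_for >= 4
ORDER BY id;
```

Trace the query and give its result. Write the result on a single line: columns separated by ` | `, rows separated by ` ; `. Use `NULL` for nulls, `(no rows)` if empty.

(no rows)

goals_against <= 1: ids {2}
goals_for >= 4: ids {1, 4, 9, 10}
Combine with AND.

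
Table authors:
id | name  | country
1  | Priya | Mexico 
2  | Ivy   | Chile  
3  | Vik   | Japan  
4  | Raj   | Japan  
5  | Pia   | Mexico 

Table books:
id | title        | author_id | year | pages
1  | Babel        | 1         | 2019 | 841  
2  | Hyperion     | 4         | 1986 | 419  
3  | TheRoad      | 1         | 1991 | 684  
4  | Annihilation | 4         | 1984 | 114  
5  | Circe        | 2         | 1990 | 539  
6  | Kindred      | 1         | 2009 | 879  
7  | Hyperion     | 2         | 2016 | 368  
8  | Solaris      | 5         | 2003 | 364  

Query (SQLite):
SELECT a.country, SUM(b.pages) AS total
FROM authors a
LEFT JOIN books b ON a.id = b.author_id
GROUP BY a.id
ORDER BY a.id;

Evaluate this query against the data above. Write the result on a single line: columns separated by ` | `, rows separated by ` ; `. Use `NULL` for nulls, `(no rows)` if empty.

Mexico | 2404 ; Chile | 907 ; Japan | NULL ; Japan | 533 ; Mexico | 364

LEFT JOIN keeps every authors row; unmatched ones get NULL for books columns.
Group by authors.id and compute SUM(b.pages). SUM over an all-NULL group is NULL.
  1: ids {1, 3, 6} → SUM(b.pages)=2404
  2: ids {5, 7} → SUM(b.pages)=907
  3: ids {—} → SUM(b.pages)=NULL
  4: ids {2, 4} → SUM(b.pages)=533
  5: ids {8} → SUM(b.pages)=364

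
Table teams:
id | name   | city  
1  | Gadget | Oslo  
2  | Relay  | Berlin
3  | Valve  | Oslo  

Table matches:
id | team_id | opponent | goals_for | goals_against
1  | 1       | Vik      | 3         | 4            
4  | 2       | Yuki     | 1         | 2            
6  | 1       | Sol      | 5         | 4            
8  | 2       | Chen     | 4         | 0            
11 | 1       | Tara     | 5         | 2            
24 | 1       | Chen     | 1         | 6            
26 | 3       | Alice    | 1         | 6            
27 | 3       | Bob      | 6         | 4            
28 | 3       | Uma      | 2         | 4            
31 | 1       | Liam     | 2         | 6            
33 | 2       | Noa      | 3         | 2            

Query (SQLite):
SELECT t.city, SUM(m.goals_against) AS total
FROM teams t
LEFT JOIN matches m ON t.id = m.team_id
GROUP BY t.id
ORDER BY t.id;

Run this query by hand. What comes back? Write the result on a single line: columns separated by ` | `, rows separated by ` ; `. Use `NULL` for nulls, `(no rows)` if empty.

Oslo | 22 ; Berlin | 4 ; Oslo | 14

LEFT JOIN keeps every teams row; unmatched ones get NULL for matches columns.
Group by teams.id and compute SUM(m.goals_against). SUM over an all-NULL group is NULL.
  1: ids {1, 6, 11, 24, 31} → SUM(m.goals_against)=22
  2: ids {4, 8, 33} → SUM(m.goals_against)=4
  3: ids {26, 27, 28} → SUM(m.goals_against)=14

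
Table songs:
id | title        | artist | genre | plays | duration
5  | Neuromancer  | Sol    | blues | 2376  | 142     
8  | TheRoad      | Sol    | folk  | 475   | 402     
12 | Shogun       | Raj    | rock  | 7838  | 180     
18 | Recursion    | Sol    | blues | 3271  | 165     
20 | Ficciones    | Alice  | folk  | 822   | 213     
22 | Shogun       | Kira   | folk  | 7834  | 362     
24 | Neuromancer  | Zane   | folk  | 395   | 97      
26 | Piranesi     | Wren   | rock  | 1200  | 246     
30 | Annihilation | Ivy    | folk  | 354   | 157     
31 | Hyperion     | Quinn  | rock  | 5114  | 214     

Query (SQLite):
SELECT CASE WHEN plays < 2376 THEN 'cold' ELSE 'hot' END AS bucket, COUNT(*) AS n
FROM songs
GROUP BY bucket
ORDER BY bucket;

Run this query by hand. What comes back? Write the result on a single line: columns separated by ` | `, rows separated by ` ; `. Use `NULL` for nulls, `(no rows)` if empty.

Bucket rows by plays < 2376 → 'cold' else 'hot'; count each bucket.

cold | 5 ; hot | 5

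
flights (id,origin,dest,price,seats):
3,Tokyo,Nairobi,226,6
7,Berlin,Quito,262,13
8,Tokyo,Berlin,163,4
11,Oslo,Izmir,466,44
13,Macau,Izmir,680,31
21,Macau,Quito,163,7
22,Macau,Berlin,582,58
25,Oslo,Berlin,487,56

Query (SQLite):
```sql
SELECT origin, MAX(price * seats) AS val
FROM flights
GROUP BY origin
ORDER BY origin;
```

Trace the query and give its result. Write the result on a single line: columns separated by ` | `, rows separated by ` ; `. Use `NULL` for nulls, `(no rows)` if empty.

Berlin | 3406 ; Macau | 33756 ; Oslo | 27272 ; Tokyo | 1356

For each row compute price * seats.
Group by origin; take MAX of the expression per group.
  Berlin: ids {7} → MAX(price * seats)=3406
  Macau: ids {13, 21, 22} → MAX(price * seats)=33756
  Oslo: ids {11, 25} → MAX(price * seats)=27272
  Tokyo: ids {3, 8} → MAX(price * seats)=1356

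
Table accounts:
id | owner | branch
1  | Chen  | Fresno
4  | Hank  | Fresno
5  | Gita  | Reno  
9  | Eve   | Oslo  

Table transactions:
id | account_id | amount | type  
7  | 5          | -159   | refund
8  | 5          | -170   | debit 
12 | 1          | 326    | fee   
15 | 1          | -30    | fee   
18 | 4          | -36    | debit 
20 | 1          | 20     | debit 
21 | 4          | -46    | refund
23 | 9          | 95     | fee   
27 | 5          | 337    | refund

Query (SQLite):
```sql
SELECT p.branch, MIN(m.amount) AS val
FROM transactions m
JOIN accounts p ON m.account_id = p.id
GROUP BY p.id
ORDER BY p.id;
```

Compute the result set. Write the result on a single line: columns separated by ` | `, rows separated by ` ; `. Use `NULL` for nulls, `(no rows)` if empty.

Fresno | -30 ; Fresno | -46 ; Reno | -170 ; Oslo | 95

Join each transactions row to its accounts via account_id.
Group joined rows by accounts.id; compute MIN(m.amount) per group.
  1: ids {12, 15, 20} → MIN(m.amount)=-30
  4: ids {18, 21} → MIN(m.amount)=-46
  5: ids {7, 8, 27} → MIN(m.amount)=-170
  9: ids {23} → MIN(m.amount)=95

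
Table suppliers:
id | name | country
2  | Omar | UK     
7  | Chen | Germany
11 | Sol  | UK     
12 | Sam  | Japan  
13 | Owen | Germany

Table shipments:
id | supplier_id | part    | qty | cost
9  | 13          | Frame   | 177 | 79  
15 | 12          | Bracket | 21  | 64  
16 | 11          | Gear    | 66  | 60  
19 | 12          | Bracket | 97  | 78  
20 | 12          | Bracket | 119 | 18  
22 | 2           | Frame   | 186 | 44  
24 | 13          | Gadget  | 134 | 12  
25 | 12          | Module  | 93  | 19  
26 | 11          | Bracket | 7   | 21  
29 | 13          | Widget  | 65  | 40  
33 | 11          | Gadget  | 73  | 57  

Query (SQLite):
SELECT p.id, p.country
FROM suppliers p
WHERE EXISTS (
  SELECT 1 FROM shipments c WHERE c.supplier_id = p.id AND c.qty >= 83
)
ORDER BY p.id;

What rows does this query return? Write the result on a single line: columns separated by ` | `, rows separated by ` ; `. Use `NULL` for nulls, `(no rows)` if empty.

2 | UK ; 12 | Japan ; 13 | Germany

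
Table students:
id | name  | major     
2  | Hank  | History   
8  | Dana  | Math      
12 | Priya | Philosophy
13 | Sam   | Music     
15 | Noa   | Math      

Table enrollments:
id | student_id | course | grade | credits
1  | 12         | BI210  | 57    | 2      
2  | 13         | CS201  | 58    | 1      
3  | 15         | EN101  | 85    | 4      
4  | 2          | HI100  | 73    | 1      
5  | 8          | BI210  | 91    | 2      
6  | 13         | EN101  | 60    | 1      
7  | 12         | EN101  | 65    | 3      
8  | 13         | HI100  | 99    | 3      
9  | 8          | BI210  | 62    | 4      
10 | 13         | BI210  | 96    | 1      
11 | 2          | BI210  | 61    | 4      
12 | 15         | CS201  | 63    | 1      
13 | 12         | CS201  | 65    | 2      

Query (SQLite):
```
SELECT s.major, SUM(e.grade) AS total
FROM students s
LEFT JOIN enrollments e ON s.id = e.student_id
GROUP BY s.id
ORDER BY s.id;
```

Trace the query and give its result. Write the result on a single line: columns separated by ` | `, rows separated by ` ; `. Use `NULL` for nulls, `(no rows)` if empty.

LEFT JOIN keeps every students row; unmatched ones get NULL for enrollments columns.
Group by students.id and compute SUM(e.grade). SUM over an all-NULL group is NULL.
  2: ids {4, 11} → SUM(e.grade)=134
  8: ids {5, 9} → SUM(e.grade)=153
  12: ids {1, 7, 13} → SUM(e.grade)=187
  13: ids {2, 6, 8, 10} → SUM(e.grade)=313
  15: ids {3, 12} → SUM(e.grade)=148

History | 134 ; Math | 153 ; Philosophy | 187 ; Music | 313 ; Math | 148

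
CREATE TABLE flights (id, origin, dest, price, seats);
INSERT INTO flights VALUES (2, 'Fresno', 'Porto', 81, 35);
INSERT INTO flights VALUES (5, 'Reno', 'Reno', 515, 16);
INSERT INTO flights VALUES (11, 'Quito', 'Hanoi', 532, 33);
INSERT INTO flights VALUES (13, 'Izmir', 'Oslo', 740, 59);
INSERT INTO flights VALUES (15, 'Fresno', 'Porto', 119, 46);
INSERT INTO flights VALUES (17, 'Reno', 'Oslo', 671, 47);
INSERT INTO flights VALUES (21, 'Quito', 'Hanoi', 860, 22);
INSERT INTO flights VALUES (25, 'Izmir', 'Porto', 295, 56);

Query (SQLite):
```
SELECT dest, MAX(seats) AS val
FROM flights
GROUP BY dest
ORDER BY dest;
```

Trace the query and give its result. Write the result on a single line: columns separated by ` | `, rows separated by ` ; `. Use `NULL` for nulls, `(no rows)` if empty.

Hanoi | 33 ; Oslo | 59 ; Porto | 56 ; Reno | 16

Partition flights by dest; compute MAX(seats) within each group.
  Hanoi: ids {11, 21} → MAX(seats)=33
  Oslo: ids {13, 17} → MAX(seats)=59
  Porto: ids {2, 15, 25} → MAX(seats)=56
  Reno: ids {5} → MAX(seats)=16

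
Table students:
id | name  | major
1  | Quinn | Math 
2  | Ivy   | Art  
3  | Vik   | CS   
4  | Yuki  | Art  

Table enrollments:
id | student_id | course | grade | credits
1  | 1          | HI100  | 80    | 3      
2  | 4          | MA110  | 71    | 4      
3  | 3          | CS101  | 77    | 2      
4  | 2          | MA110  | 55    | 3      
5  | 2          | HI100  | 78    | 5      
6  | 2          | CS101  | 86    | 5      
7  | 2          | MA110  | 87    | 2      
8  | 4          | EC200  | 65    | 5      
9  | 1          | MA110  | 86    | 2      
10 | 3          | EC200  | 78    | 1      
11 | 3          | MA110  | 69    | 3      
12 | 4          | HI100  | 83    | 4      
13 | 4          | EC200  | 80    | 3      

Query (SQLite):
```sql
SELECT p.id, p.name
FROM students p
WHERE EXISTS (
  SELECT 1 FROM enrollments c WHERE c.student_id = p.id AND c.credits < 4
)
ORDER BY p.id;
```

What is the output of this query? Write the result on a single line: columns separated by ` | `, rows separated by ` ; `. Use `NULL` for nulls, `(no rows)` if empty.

1 | Quinn ; 2 | Ivy ; 3 | Vik ; 4 | Yuki

For each students row, check whether any enrollments with matching student_id has credits < 4.
Keep rows where that is true.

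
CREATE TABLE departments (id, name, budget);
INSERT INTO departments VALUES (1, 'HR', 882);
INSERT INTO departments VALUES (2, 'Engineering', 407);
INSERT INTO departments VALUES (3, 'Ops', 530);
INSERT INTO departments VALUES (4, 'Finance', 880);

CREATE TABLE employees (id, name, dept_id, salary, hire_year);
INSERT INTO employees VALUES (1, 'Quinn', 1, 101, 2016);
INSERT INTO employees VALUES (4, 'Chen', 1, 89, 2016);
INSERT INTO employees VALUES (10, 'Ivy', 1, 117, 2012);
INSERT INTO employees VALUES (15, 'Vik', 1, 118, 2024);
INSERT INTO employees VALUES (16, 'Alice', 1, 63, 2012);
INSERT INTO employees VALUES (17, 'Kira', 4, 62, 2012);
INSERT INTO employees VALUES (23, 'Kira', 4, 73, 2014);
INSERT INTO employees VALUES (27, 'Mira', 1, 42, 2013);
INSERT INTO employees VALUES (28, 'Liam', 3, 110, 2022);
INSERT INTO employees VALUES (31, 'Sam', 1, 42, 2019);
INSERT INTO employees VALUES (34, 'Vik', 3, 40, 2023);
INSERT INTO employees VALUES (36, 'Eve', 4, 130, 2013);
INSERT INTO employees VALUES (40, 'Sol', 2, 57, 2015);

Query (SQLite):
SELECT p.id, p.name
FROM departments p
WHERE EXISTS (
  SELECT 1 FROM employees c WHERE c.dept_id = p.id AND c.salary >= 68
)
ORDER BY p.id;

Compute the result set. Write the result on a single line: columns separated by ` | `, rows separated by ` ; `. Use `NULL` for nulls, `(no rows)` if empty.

1 | HR ; 3 | Ops ; 4 | Finance

For each departments row, check whether any employees with matching dept_id has salary >= 68.
Keep rows where that is true.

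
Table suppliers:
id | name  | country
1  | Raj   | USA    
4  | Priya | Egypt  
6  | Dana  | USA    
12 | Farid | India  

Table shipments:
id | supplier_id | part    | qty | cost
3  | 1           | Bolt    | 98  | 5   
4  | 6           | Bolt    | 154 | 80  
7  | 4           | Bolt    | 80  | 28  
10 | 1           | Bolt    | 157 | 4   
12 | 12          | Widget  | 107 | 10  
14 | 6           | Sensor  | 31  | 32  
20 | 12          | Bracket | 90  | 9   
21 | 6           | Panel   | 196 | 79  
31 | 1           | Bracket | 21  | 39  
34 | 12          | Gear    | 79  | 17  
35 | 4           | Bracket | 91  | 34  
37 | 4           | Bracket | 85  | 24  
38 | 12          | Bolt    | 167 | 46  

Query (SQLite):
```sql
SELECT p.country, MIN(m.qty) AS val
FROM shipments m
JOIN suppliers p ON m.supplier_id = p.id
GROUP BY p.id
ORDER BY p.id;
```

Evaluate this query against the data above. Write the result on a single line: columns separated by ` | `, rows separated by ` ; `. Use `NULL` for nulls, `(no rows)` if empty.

Join each shipments row to its suppliers via supplier_id.
Group joined rows by suppliers.id; compute MIN(m.qty) per group.
  1: ids {3, 10, 31} → MIN(m.qty)=21
  4: ids {7, 35, 37} → MIN(m.qty)=80
  6: ids {4, 14, 21} → MIN(m.qty)=31
  12: ids {12, 20, 34, 38} → MIN(m.qty)=79

USA | 21 ; Egypt | 80 ; USA | 31 ; India | 79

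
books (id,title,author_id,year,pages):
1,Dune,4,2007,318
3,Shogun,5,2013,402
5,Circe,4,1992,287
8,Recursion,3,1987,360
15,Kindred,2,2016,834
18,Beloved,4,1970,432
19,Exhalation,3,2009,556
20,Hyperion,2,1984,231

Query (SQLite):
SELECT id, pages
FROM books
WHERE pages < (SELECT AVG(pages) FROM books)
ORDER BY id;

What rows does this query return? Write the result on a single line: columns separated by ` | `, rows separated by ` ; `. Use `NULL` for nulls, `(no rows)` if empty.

Scalar subquery: AVG(pages) over all books rows = 427.5.
Keep rows where pages < that value.

1 | 318 ; 3 | 402 ; 5 | 287 ; 8 | 360 ; 20 | 231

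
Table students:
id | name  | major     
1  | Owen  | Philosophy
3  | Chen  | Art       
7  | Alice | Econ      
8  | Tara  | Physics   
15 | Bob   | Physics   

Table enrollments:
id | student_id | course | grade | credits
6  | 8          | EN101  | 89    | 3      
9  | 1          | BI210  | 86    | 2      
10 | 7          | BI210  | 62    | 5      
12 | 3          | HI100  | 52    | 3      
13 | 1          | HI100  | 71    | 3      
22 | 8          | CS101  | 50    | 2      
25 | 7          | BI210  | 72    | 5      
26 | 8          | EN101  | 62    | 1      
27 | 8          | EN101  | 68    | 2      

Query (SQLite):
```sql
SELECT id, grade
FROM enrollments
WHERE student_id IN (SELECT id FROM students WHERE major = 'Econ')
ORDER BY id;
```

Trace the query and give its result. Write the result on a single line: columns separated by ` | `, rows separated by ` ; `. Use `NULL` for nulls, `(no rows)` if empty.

Inner query: students.id where major = 'Econ'.
Outer: keep enrollments rows whose student_id is in that set.
Inner query → {7}

10 | 62 ; 25 | 72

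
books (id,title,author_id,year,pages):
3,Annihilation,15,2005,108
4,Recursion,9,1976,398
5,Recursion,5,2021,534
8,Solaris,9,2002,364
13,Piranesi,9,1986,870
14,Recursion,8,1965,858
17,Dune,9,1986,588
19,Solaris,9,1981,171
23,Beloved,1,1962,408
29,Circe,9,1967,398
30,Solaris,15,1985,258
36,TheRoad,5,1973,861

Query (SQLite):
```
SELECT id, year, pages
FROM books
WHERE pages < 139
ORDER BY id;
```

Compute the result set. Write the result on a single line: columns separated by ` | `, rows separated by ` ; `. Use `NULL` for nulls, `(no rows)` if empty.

3 | 2005 | 108

pages < 139: ids {3}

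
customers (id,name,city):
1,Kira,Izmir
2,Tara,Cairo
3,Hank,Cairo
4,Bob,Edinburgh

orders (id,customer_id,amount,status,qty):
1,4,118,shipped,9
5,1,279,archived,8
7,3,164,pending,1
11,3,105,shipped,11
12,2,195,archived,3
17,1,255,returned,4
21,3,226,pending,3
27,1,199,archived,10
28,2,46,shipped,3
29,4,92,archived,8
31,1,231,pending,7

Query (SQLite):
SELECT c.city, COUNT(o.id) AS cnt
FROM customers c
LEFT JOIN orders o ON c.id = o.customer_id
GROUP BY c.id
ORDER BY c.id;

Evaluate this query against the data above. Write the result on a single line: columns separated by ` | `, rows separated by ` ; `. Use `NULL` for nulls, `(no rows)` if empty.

LEFT JOIN keeps every customers row; unmatched ones get NULL for orders columns.
Group by customers.id and compute COUNT(o.id). COUNT(col) of an all-NULL group is 0.
  1: ids {5, 17, 27, 31} → COUNT(o.id)=4
  2: ids {12, 28} → COUNT(o.id)=2
  3: ids {7, 11, 21} → COUNT(o.id)=3
  4: ids {1, 29} → COUNT(o.id)=2

Izmir | 4 ; Cairo | 2 ; Cairo | 3 ; Edinburgh | 2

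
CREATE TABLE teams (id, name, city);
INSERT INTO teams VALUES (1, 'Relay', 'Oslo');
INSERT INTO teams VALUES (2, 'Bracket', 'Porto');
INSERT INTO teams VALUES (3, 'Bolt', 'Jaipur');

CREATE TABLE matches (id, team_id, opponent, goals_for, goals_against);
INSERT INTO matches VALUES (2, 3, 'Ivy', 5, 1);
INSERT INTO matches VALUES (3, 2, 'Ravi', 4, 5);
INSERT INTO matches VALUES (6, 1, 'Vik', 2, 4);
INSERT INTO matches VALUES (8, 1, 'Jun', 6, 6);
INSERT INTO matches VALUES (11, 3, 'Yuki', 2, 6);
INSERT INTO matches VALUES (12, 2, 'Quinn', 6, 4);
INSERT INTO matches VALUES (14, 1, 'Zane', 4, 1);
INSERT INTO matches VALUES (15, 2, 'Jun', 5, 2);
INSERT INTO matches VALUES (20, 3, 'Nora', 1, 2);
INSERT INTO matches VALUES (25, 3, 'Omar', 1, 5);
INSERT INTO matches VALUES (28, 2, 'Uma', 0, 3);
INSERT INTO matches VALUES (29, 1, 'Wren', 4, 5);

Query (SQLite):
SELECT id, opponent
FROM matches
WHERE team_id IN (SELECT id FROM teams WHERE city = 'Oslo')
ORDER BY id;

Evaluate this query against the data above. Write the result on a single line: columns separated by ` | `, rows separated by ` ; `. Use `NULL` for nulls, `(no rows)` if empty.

6 | Vik ; 8 | Jun ; 14 | Zane ; 29 | Wren

Inner query: teams.id where city = 'Oslo'.
Outer: keep matches rows whose team_id is in that set.
Inner query → {1}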